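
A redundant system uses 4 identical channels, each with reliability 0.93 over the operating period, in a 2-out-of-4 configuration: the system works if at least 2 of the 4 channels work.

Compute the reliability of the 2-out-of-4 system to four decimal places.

0.9987

R = Σ_{i=2}^{4} C(4,i) p^i (1−p)^{4−i} with p = 0.93
C(4,2)·0.93^2·0.07^2 = 0.025428
C(4,3)·0.93^3·0.07^1 = 0.225220
C(4,4)·0.93^4·0.07^0 = 0.748052
Sum = 0.9987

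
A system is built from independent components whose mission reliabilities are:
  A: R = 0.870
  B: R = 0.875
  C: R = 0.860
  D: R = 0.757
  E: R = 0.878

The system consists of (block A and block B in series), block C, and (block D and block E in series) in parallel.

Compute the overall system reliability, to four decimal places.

0.9888

Series (A and B): 0.870000 × 0.875000 = 0.761250
Series (D and E): 0.757000 × 0.878000 = 0.664646
Parallel ([0.761250], C, and [0.664646]): 1 − (1 − 0.761250)(1 − 0.860000)(1 − 0.664646) = 0.9888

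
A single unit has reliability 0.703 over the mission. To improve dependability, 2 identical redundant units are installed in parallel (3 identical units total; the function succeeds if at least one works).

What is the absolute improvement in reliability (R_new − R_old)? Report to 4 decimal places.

0.2708

R_before = 0.703
R_after = 1 − (1 − 0.703)^3 = 0.9738
ΔR = 0.9738 − 0.703 = 0.2708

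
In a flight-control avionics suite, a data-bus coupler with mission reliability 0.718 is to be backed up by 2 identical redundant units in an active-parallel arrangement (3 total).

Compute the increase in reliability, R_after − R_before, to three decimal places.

0.260

R_before = 0.718
R_after = 1 − (1 − 0.718)^3 = 0.978
ΔR = 0.978 − 0.718 = 0.260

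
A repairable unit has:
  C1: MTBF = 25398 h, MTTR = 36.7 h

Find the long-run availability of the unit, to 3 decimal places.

0.999

A(C1) = MTBF/(MTBF+MTTR) = 25398/(25398+36.7) = 0.999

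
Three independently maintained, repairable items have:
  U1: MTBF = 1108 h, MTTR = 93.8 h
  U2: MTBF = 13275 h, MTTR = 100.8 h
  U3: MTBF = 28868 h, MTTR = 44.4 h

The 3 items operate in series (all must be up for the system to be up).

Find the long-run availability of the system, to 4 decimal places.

0.9136

A(U1) = MTBF/(MTBF+MTTR) = 1108/(1108+93.8) = 0.921950
A(U2) = MTBF/(MTBF+MTTR) = 13275/(13275+100.8) = 0.992464
A(U3) = MTBF/(MTBF+MTTR) = 28868/(28868+44.4) = 0.998464
Series availability: 0.921950 × 0.992464 × 0.998464 = 0.9136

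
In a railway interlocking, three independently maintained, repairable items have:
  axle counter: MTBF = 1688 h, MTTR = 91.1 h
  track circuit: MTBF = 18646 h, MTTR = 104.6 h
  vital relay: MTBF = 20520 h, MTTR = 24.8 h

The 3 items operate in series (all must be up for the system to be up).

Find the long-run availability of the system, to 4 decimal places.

0.9424

A(axle counter) = MTBF/(MTBF+MTTR) = 1688/(1688+91.1) = 0.948794
A(track circuit) = MTBF/(MTBF+MTTR) = 18646/(18646+104.6) = 0.994422
A(vital relay) = MTBF/(MTBF+MTTR) = 20520/(20520+24.8) = 0.998793
Series availability: 0.948794 × 0.994422 × 0.998793 = 0.9424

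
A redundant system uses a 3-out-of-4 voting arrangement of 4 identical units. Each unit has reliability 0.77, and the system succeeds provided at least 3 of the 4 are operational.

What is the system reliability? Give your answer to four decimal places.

0.7715

R = Σ_{i=3}^{4} C(4,i) p^i (1−p)^{4−i} with p = 0.77
C(4,3)·0.77^3·0.23^1 = 0.420010
C(4,4)·0.77^4·0.23^0 = 0.351530
Sum = 0.7715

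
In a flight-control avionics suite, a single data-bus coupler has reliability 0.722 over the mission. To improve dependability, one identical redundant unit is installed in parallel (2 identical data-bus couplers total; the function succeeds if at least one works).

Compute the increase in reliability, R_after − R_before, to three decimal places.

R_before = 0.722
R_after = 1 − (1 − 0.722)^2 = 0.923
ΔR = 0.923 − 0.722 = 0.201

0.201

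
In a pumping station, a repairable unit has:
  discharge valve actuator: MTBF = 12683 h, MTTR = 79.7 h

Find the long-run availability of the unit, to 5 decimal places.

0.99376

A(discharge valve actuator) = MTBF/(MTBF+MTTR) = 12683/(12683+79.7) = 0.99376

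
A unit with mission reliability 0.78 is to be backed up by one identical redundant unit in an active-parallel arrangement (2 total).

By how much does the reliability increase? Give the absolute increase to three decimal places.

R_before = 0.78
R_after = 1 − (1 − 0.78)^2 = 0.952
ΔR = 0.952 − 0.78 = 0.172

0.172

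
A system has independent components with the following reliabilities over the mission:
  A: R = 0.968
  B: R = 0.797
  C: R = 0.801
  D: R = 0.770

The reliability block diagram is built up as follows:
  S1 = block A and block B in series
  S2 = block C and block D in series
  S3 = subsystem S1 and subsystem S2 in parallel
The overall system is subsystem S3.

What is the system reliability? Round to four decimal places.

0.9124

Series (A and B): 0.968000 × 0.797000 = 0.771496
Series (C and D): 0.801000 × 0.770000 = 0.616770
Parallel ([0.771496] and [0.616770]): 1 − (1 − 0.771496)(1 − 0.616770) = 0.9124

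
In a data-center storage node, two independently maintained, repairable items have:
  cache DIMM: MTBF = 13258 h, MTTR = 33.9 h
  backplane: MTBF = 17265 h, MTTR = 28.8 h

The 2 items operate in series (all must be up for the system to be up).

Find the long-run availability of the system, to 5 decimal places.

A(cache DIMM) = MTBF/(MTBF+MTTR) = 13258/(13258+33.9) = 0.997450
A(backplane) = MTBF/(MTBF+MTTR) = 17265/(17265+28.8) = 0.998335
Series availability: 0.997450 × 0.998335 = 0.99579

0.99579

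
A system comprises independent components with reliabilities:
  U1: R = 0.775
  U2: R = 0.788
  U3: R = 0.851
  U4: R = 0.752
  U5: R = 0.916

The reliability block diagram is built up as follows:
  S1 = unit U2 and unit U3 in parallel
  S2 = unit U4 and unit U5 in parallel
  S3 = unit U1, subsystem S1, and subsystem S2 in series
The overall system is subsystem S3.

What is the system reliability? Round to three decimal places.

0.735

Parallel (U2 and U3): 1 − (1 − 0.78800)(1 − 0.85100) = 0.96841
Parallel (U4 and U5): 1 − (1 − 0.75200)(1 − 0.91600) = 0.97917
Series (U1, [0.96841], and [0.97917]): 0.77500 × 0.96841 × 0.97917 = 0.735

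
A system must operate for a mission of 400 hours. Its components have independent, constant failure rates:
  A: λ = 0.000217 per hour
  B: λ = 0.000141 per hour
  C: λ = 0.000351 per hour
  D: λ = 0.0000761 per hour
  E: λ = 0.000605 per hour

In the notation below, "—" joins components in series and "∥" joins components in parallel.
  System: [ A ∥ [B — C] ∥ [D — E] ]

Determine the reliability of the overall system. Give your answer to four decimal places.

R(A) = exp(−0.000217 × 400) = 0.916860
R(B) = exp(−0.000141 × 400) = 0.945161
R(C) = exp(−0.000351 × 400) = 0.869011
R(D) = exp(−0.0000761 × 400) = 0.970019
R(E) = exp(−0.000605 × 400) = 0.785056
Series (B and C): 0.945161 × 0.869011 = 0.821355
Series (D and E): 0.970019 × 0.785056 = 0.761519
Parallel (A, [0.821355], and [0.761519]): 1 − (1 − 0.916860)(1 − 0.821355)(1 − 0.761519) = 0.9965

0.9965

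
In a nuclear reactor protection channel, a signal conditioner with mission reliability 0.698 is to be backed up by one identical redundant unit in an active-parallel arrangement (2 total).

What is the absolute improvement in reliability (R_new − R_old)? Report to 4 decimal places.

R_before = 0.698
R_after = 1 − (1 − 0.698)^2 = 0.9088
ΔR = 0.9088 − 0.698 = 0.2108

0.2108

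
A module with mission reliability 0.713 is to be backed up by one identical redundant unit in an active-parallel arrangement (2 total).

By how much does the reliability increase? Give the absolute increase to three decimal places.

R_before = 0.713
R_after = 1 − (1 − 0.713)^2 = 0.918
ΔR = 0.918 − 0.713 = 0.205

0.205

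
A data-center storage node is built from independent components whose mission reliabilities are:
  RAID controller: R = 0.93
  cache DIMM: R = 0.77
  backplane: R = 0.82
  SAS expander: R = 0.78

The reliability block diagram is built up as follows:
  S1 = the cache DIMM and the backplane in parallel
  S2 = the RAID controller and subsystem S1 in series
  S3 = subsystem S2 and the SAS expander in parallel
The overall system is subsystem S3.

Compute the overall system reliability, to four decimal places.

0.9761

Parallel (cache DIMM and backplane): 1 − (1 − 0.770000)(1 − 0.820000) = 0.958600
Series (RAID controller and [0.958600]): 0.930000 × 0.958600 = 0.891498
Parallel ([0.891498] and SAS expander): 1 − (1 − 0.891498)(1 − 0.780000) = 0.9761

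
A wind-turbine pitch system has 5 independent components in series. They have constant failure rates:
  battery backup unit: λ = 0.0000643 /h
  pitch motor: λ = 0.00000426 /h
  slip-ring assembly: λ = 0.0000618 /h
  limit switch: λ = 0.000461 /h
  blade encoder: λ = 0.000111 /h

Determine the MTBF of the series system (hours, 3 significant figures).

Series of exponential components: λ_sys = Σ λ_i
λ_sys = 0.0000643 + 0.00000426 + 0.0000618 + 0.000461 + 0.000111 = 7.0236e-04 /h
MTBF = 1 / λ_sys = 1420 h

1420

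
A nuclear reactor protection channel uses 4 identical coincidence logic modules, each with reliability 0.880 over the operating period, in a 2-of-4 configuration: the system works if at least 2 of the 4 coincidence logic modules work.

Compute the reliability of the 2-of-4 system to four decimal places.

R = Σ_{i=2}^{4} C(4,i) p^i (1−p)^{4−i} with p = 0.880
C(4,2)·0.880^2·0.120^2 = 0.066908
C(4,3)·0.880^3·0.120^1 = 0.327107
C(4,4)·0.880^4·0.120^0 = 0.599695
Sum = 0.9937

0.9937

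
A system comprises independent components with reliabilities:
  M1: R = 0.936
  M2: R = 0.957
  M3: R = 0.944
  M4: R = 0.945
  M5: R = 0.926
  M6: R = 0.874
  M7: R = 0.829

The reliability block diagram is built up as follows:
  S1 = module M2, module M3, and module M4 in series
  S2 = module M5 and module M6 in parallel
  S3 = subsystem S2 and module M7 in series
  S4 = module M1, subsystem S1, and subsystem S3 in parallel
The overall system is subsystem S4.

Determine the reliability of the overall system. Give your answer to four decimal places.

0.9983

Series (M2, M3, and M4): 0.957000 × 0.944000 × 0.945000 = 0.853721
Parallel (M5 and M6): 1 − (1 − 0.926000)(1 − 0.874000) = 0.990676
Series ([0.990676] and M7): 0.990676 × 0.829000 = 0.821270
Parallel (M1, [0.853721], and [0.821270]): 1 − (1 − 0.936000)(1 − 0.853721)(1 − 0.821270) = 0.9983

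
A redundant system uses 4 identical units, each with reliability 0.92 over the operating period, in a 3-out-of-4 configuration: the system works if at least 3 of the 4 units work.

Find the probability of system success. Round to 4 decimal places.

R = Σ_{i=3}^{4} C(4,i) p^i (1−p)^{4−i} with p = 0.92
C(4,3)·0.92^3·0.08^1 = 0.249180
C(4,4)·0.92^4·0.08^0 = 0.716393
Sum = 0.9656

0.9656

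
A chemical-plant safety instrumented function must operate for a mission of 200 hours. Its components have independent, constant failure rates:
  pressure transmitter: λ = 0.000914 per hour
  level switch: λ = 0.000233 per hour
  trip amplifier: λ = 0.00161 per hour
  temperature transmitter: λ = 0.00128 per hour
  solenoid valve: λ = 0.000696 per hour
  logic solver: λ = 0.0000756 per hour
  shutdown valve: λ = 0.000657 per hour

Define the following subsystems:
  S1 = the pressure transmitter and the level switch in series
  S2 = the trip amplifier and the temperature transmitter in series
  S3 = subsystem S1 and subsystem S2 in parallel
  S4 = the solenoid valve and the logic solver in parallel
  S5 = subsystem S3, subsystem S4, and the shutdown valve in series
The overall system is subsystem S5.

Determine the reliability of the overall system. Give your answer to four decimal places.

0.7964

R(pressure transmitter) = exp(−0.000914 × 200) = 0.832935
R(level switch) = exp(−0.000233 × 200) = 0.954469
R(trip amplifier) = exp(−0.00161 × 200) = 0.724698
R(temperature transmitter) = exp(−0.00128 × 200) = 0.774142
R(solenoid valve) = exp(−0.000696 × 200) = 0.870054
R(logic solver) = exp(−0.0000756 × 200) = 0.984994
R(shutdown valve) = exp(−0.000657 × 200) = 0.876867
Series (pressure transmitter and level switch): 0.832935 × 0.954469 = 0.795011
Series (trip amplifier and temperature transmitter): 0.724698 × 0.774142 = 0.561019
Parallel ([0.795011] and [0.561019]): 1 − (1 − 0.795011)(1 − 0.561019) = 0.910014
Parallel (solenoid valve and logic solver): 1 − (1 − 0.870054)(1 − 0.984994) = 0.998050
Series ([0.910014], [0.998050], and shutdown valve): 0.910014 × 0.998050 × 0.876867 = 0.7964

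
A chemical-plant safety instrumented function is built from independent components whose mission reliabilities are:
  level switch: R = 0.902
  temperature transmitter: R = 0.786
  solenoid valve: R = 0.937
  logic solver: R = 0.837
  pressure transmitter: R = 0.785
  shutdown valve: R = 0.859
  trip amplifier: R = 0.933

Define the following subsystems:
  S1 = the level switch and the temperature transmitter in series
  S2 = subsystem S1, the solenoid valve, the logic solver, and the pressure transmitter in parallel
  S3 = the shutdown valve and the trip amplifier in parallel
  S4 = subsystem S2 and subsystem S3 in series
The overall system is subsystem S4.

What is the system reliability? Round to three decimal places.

0.990

Series (level switch and temperature transmitter): 0.90200 × 0.78600 = 0.70897
Parallel ([0.70897], solenoid valve, logic solver, and pressure transmitter): 1 − (1 − 0.70897)(1 − 0.93700)(1 − 0.83700)(1 − 0.78500) = 0.99936
Parallel (shutdown valve and trip amplifier): 1 − (1 − 0.85900)(1 − 0.93300) = 0.99055
Series ([0.99936] and [0.99055]): 0.99936 × 0.99055 = 0.990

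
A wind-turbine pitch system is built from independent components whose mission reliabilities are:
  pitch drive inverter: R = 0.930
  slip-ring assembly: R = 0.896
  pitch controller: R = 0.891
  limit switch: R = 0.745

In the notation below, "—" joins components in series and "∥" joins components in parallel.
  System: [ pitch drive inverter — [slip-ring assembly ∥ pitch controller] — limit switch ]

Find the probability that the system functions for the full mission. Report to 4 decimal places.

0.6850

Parallel (slip-ring assembly and pitch controller): 1 − (1 − 0.896000)(1 − 0.891000) = 0.988664
Series (pitch drive inverter, [0.988664], and limit switch): 0.930000 × 0.988664 × 0.745000 = 0.6850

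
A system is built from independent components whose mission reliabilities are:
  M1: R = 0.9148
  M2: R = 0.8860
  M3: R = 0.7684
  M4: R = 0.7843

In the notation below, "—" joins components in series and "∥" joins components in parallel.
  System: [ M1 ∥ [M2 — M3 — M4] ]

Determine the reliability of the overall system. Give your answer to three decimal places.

0.960

Series (M2, M3, and M4): 0.88600 × 0.76840 × 0.78430 = 0.53395
Parallel (M1 and [0.53395]): 1 − (1 − 0.91480)(1 − 0.53395) = 0.960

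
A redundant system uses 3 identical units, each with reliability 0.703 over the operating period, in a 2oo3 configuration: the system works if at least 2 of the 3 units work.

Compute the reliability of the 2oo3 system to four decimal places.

R = Σ_{i=2}^{3} C(3,i) p^i (1−p)^{3−i} with p = 0.703
C(3,2)·0.703^2·0.297^1 = 0.440340
C(3,3)·0.703^3·0.297^0 = 0.347429
Sum = 0.7878

0.7878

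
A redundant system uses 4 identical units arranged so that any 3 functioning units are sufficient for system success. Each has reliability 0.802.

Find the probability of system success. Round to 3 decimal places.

R = Σ_{i=3}^{4} C(4,i) p^i (1−p)^{4−i} with p = 0.802
C(4,3)·0.802^3·0.198^1 = 0.40855
C(4,4)·0.802^4·0.198^0 = 0.41371
Sum = 0.822

0.822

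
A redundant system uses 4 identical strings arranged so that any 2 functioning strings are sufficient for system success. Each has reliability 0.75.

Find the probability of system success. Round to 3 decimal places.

0.949

R = Σ_{i=2}^{4} C(4,i) p^i (1−p)^{4−i} with p = 0.75
C(4,2)·0.75^2·0.25^2 = 0.21094
C(4,3)·0.75^3·0.25^1 = 0.42188
C(4,4)·0.75^4·0.25^0 = 0.31641
Sum = 0.949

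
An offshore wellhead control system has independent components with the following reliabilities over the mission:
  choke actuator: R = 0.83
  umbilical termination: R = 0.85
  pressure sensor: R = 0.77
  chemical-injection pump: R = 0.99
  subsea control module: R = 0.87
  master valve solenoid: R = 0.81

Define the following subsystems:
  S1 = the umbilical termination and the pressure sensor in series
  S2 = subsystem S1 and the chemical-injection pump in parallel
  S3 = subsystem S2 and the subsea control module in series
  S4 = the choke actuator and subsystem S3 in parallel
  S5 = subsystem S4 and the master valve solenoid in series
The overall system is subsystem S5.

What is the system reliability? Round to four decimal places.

0.7917

Series (umbilical termination and pressure sensor): 0.850000 × 0.770000 = 0.654500
Parallel ([0.654500] and chemical-injection pump): 1 − (1 − 0.654500)(1 − 0.990000) = 0.996545
Series ([0.996545] and subsea control module): 0.996545 × 0.870000 = 0.866994
Parallel (choke actuator and [0.866994]): 1 − (1 − 0.830000)(1 − 0.866994) = 0.977389
Series ([0.977389] and master valve solenoid): 0.977389 × 0.810000 = 0.7917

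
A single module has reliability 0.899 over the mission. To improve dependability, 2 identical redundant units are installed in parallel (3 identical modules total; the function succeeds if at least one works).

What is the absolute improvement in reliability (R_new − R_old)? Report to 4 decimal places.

0.1000

R_before = 0.899
R_after = 1 − (1 − 0.899)^3 = 0.9990
ΔR = 0.9990 − 0.899 = 0.1000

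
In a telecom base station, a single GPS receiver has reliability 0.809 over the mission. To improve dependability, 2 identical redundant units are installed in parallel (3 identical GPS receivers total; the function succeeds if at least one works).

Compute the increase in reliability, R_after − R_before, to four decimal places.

0.1840

R_before = 0.809
R_after = 1 − (1 − 0.809)^3 = 0.9930
ΔR = 0.9930 − 0.809 = 0.1840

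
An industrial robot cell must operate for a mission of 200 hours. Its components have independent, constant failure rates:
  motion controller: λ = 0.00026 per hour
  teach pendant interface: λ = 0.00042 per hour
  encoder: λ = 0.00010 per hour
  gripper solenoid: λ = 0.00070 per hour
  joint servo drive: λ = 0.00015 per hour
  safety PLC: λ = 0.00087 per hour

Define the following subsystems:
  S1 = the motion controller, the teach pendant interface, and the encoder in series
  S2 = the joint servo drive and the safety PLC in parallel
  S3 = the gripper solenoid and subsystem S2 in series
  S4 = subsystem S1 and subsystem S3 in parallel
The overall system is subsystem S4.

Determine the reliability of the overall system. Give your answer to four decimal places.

0.9805

R(motion controller) = exp(−0.00026 × 200) = 0.949329
R(teach pendant interface) = exp(−0.00042 × 200) = 0.919431
R(encoder) = exp(−0.00010 × 200) = 0.980199
R(gripper solenoid) = exp(−0.00070 × 200) = 0.869358
R(joint servo drive) = exp(−0.00015 × 200) = 0.970446
R(safety PLC) = exp(−0.00087 × 200) = 0.840297
Series (motion controller, teach pendant interface, and encoder): 0.949329 × 0.919431 × 0.980199 = 0.855559
Parallel (joint servo drive and safety PLC): 1 − (1 − 0.970446)(1 − 0.840297) = 0.995280
Series (gripper solenoid and [0.995280]): 0.869358 × 0.995280 = 0.865255
Parallel ([0.855559] and [0.865255]): 1 − (1 − 0.855559)(1 − 0.865255) = 0.9805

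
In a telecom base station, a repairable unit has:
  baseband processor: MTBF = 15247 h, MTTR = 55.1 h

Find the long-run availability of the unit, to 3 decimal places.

0.996

A(baseband processor) = MTBF/(MTBF+MTTR) = 15247/(15247+55.1) = 0.996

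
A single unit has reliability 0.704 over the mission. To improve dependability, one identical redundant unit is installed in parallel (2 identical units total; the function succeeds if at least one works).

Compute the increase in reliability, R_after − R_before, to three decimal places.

0.208

R_before = 0.704
R_after = 1 − (1 − 0.704)^2 = 0.912
ΔR = 0.912 − 0.704 = 0.208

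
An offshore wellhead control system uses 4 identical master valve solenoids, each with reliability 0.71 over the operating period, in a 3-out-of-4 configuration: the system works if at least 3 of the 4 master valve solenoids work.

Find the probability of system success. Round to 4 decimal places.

R = Σ_{i=3}^{4} C(4,i) p^i (1−p)^{4−i} with p = 0.71
C(4,3)·0.71^3·0.29^1 = 0.415177
C(4,4)·0.71^4·0.29^0 = 0.254117
Sum = 0.6693

0.6693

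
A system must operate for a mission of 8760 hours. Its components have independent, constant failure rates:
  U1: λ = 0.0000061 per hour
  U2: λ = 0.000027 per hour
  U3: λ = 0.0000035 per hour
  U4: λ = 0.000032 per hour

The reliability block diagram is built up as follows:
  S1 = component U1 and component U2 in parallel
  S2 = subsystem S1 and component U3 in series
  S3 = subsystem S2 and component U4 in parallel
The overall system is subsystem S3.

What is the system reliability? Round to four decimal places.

R(U1) = exp(−0.0000061 × 8760) = 0.947967
R(U2) = exp(−0.000027 × 8760) = 0.789370
R(U3) = exp(−0.0000035 × 8760) = 0.969805
R(U4) = exp(−0.000032 × 8760) = 0.755542
Parallel (U1 and U2): 1 − (1 − 0.947967)(1 − 0.789370) = 0.989040
Series ([0.989040] and U3): 0.989040 × 0.969805 = 0.959176
Parallel ([0.959176] and U4): 1 − (1 − 0.959176)(1 − 0.755542) = 0.9900

0.9900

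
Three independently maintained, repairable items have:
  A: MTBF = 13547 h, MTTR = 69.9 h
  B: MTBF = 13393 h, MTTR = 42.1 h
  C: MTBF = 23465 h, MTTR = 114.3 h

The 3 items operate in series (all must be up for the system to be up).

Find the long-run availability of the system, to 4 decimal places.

A(A) = MTBF/(MTBF+MTTR) = 13547/(13547+69.9) = 0.994867
A(B) = MTBF/(MTBF+MTTR) = 13393/(13393+42.1) = 0.996866
A(C) = MTBF/(MTBF+MTTR) = 23465/(23465+114.3) = 0.995153
Series availability: 0.994867 × 0.996866 × 0.995153 = 0.9869

0.9869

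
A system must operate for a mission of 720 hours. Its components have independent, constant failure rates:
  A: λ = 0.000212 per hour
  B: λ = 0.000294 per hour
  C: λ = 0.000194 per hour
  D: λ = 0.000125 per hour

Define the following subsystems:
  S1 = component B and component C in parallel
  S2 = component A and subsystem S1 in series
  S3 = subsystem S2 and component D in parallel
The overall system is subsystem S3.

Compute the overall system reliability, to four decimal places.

0.9860

R(A) = exp(−0.000212 × 720) = 0.858439
R(B) = exp(−0.000294 × 720) = 0.809224
R(C) = exp(−0.000194 × 720) = 0.869636
R(D) = exp(−0.000125 × 720) = 0.913931
Parallel (B and C): 1 − (1 − 0.809224)(1 − 0.869636) = 0.975130
Series (A and [0.975130]): 0.858439 × 0.975130 = 0.837090
Parallel ([0.837090] and D): 1 − (1 − 0.837090)(1 − 0.913931) = 0.9860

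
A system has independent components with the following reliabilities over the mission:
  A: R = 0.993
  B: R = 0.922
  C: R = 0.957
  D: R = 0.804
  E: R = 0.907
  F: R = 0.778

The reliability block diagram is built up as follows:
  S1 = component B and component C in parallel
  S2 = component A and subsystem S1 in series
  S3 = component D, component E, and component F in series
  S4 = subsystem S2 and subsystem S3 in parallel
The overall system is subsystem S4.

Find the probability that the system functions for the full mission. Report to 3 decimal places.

Parallel (B and C): 1 − (1 − 0.92200)(1 − 0.95700) = 0.99665
Series (A and [0.99665]): 0.99300 × 0.99665 = 0.98967
Series (D, E, and F): 0.80400 × 0.90700 × 0.77800 = 0.56734
Parallel ([0.98967] and [0.56734]): 1 − (1 − 0.98967)(1 − 0.56734) = 0.996

0.996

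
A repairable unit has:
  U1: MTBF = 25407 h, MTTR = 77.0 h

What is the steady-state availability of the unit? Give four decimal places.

A(U1) = MTBF/(MTBF+MTTR) = 25407/(25407+77.0) = 0.9970

0.9970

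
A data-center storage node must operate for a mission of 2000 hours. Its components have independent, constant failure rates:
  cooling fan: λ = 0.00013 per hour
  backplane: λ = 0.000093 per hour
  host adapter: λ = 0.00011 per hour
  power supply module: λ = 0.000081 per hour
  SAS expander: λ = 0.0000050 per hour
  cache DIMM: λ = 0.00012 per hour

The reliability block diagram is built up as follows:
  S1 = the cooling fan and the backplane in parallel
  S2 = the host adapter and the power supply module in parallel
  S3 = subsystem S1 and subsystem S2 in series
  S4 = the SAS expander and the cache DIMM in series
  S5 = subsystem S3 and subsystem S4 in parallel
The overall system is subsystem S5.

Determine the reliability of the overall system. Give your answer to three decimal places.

R(cooling fan) = exp(−0.00013 × 2000) = 0.77105
R(backplane) = exp(−0.000093 × 2000) = 0.83027
R(host adapter) = exp(−0.00011 × 2000) = 0.80252
R(power supply module) = exp(−0.000081 × 2000) = 0.85044
R(SAS expander) = exp(−0.0000050 × 2000) = 0.99005
R(cache DIMM) = exp(−0.00012 × 2000) = 0.78663
Parallel (cooling fan and backplane): 1 − (1 − 0.77105)(1 − 0.83027) = 0.96114
Parallel (host adapter and power supply module): 1 − (1 − 0.80252)(1 − 0.85044) = 0.97046
Series ([0.96114] and [0.97046]): 0.96114 × 0.97046 = 0.93275
Series (SAS expander and cache DIMM): 0.99005 × 0.78663 = 0.77880
Parallel ([0.93275] and [0.77880]): 1 − (1 − 0.93275)(1 − 0.77880) = 0.985

0.985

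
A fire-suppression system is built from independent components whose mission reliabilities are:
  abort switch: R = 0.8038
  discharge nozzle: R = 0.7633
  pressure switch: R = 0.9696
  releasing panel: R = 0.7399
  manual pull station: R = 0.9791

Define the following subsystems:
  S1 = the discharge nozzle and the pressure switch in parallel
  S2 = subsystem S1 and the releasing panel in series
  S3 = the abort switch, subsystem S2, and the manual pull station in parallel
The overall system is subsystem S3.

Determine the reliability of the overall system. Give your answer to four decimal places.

Parallel (discharge nozzle and pressure switch): 1 − (1 − 0.763300)(1 − 0.969600) = 0.992804
Series ([0.992804] and releasing panel): 0.992804 × 0.739900 = 0.734576
Parallel (abort switch, [0.734576], and manual pull station): 1 − (1 − 0.803800)(1 − 0.734576)(1 − 0.979100) = 0.9989

0.9989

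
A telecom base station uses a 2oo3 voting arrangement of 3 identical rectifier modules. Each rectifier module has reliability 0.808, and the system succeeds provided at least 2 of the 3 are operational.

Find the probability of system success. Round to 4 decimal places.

R = Σ_{i=2}^{3} C(3,i) p^i (1−p)^{3−i} with p = 0.808
C(3,2)·0.808^2·0.192^1 = 0.376050
C(3,3)·0.808^3·0.192^0 = 0.527514
Sum = 0.9036

0.9036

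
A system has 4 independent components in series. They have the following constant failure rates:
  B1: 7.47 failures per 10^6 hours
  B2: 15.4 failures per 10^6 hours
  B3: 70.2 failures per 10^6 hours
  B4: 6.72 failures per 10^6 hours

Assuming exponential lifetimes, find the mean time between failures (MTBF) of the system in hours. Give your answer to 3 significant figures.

Series of exponential components: λ_sys = Σ λ_i
λ_sys = 0.00000747 + 0.0000154 + 0.0000702 + 0.00000672 = 9.9790e-05 /h
MTBF = 1 / λ_sys = 10000 h

10000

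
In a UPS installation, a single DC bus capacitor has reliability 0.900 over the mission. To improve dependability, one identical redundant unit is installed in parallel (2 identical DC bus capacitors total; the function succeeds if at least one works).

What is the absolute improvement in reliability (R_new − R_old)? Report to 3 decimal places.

0.090

R_before = 0.900
R_after = 1 − (1 − 0.900)^2 = 0.990
ΔR = 0.990 − 0.900 = 0.090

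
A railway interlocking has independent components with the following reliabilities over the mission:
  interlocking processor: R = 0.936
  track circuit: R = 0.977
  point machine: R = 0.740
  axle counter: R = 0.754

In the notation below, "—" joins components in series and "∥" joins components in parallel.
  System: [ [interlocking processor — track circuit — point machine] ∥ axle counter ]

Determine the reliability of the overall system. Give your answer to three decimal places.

0.920

Series (interlocking processor, track circuit, and point machine): 0.93600 × 0.97700 × 0.74000 = 0.67671
Parallel ([0.67671] and axle counter): 1 − (1 − 0.67671)(1 − 0.75400) = 0.920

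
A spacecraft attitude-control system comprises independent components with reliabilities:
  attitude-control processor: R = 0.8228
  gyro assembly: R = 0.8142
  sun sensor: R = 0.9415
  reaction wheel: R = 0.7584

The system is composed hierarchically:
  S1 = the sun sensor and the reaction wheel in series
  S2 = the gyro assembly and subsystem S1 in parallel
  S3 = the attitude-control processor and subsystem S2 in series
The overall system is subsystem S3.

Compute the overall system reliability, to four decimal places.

0.7791

Series (sun sensor and reaction wheel): 0.941500 × 0.758400 = 0.714034
Parallel (gyro assembly and [0.714034]): 1 − (1 − 0.814200)(1 − 0.714034) = 0.946868
Series (attitude-control processor and [0.946868]): 0.822800 × 0.946868 = 0.7791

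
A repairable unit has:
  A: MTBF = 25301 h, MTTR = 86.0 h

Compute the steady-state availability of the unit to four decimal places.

A(A) = MTBF/(MTBF+MTTR) = 25301/(25301+86.0) = 0.9966

0.9966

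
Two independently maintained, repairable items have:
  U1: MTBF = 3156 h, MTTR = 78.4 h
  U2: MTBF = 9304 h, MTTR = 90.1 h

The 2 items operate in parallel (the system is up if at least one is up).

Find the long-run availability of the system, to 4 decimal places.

A(U1) = MTBF/(MTBF+MTTR) = 3156/(3156+78.4) = 0.975761
A(U2) = MTBF/(MTBF+MTTR) = 9304/(9304+90.1) = 0.990409
Parallel availability: 1 − (1 − 0.975761)(1 − 0.990409) = 0.9998

0.9998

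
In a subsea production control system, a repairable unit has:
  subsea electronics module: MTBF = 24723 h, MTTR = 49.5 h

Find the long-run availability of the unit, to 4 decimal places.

0.9980

A(subsea electronics module) = MTBF/(MTBF+MTTR) = 24723/(24723+49.5) = 0.9980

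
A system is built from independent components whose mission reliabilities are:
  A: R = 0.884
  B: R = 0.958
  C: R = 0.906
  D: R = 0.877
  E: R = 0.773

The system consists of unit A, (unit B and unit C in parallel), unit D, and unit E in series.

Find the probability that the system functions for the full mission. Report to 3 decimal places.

Parallel (B and C): 1 − (1 − 0.95800)(1 − 0.90600) = 0.99605
Series (A, [0.99605], D, and E): 0.88400 × 0.99605 × 0.87700 × 0.77300 = 0.597

0.597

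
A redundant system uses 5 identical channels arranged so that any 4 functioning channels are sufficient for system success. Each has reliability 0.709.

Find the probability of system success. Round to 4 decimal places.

0.5468

R = Σ_{i=4}^{5} C(5,i) p^i (1−p)^{5−i} with p = 0.709
C(5,4)·0.709^4·0.291^1 = 0.367661
C(5,5)·0.709^5·0.291^0 = 0.179156
Sum = 0.5468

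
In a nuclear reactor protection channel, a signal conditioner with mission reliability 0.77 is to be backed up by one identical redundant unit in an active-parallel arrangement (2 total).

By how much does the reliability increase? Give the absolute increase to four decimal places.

0.1771

R_before = 0.77
R_after = 1 − (1 − 0.77)^2 = 0.9471
ΔR = 0.9471 − 0.77 = 0.1771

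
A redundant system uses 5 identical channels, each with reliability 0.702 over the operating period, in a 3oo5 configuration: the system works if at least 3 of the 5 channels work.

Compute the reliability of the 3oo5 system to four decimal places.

0.8396

R = Σ_{i=3}^{5} C(5,i) p^i (1−p)^{5−i} with p = 0.702
C(5,3)·0.702^3·0.298^2 = 0.307216
C(5,4)·0.702^4·0.298^1 = 0.361855
C(5,5)·0.702^5·0.298^0 = 0.170485
Sum = 0.8396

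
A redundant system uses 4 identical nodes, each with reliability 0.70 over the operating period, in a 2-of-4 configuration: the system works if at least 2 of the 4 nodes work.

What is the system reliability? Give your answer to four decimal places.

0.9163

R = Σ_{i=2}^{4} C(4,i) p^i (1−p)^{4−i} with p = 0.70
C(4,2)·0.70^2·0.30^2 = 0.264600
C(4,3)·0.70^3·0.30^1 = 0.411600
C(4,4)·0.70^4·0.30^0 = 0.240100
Sum = 0.9163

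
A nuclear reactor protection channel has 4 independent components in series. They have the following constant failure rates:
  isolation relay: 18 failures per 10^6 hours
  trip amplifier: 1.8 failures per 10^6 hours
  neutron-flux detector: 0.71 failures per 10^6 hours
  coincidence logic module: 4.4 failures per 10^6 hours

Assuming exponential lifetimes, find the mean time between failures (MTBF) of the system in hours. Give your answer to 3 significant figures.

Series of exponential components: λ_sys = Σ λ_i
λ_sys = 0.000018 + 0.0000018 + 0.00000071 + 0.0000044 = 2.4910e-05 /h
MTBF = 1 / λ_sys = 40100 h

40100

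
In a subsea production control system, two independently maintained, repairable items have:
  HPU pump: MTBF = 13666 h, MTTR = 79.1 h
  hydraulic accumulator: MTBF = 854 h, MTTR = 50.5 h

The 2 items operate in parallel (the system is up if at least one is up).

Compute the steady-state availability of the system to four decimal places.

A(HPU pump) = MTBF/(MTBF+MTTR) = 13666/(13666+79.1) = 0.994245
A(hydraulic accumulator) = MTBF/(MTBF+MTTR) = 854/(854+50.5) = 0.944168
Parallel availability: 1 − (1 − 0.994245)(1 − 0.944168) = 0.9997

0.9997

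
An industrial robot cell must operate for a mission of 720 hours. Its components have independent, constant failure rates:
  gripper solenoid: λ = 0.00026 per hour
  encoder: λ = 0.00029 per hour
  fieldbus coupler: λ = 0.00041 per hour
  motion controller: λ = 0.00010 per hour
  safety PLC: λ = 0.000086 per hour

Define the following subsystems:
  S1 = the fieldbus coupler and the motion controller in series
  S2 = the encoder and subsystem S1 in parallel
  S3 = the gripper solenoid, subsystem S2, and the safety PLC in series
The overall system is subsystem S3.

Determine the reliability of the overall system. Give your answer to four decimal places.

R(gripper solenoid) = exp(−0.00026 × 720) = 0.829278
R(encoder) = exp(−0.00029 × 720) = 0.811558
R(fieldbus coupler) = exp(−0.00041 × 720) = 0.744383
R(motion controller) = exp(−0.00010 × 720) = 0.930531
R(safety PLC) = exp(−0.000086 × 720) = 0.939958
Series (fieldbus coupler and motion controller): 0.744383 × 0.930531 = 0.692671
Parallel (encoder and [0.692671]): 1 − (1 − 0.811558)(1 − 0.692671) = 0.942086
Series (gripper solenoid, [0.942086], and safety PLC): 0.829278 × 0.942086 × 0.939958 = 0.7343

0.7343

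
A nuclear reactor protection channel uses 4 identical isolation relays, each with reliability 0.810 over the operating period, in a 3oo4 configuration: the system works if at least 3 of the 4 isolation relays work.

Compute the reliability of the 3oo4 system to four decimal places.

0.8344

R = Σ_{i=3}^{4} C(4,i) p^i (1−p)^{4−i} with p = 0.810
C(4,3)·0.810^3·0.190^1 = 0.403895
C(4,4)·0.810^4·0.190^0 = 0.430467
Sum = 0.8344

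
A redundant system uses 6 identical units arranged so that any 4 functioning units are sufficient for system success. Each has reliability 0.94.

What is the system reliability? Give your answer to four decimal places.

R = Σ_{i=4}^{6} C(6,i) p^i (1−p)^{6−i} with p = 0.94
C(6,4)·0.94^4·0.06^2 = 0.042160
C(6,5)·0.94^5·0.06^1 = 0.264205
C(6,6)·0.94^6·0.06^0 = 0.689870
Sum = 0.9962

0.9962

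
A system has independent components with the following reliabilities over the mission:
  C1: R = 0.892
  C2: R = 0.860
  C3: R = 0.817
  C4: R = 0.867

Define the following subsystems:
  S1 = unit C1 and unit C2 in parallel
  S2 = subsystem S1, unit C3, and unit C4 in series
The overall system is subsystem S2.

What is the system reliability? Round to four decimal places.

0.6976

Parallel (C1 and C2): 1 − (1 − 0.892000)(1 − 0.860000) = 0.984880
Series ([0.984880], C3, and C4): 0.984880 × 0.817000 × 0.867000 = 0.6976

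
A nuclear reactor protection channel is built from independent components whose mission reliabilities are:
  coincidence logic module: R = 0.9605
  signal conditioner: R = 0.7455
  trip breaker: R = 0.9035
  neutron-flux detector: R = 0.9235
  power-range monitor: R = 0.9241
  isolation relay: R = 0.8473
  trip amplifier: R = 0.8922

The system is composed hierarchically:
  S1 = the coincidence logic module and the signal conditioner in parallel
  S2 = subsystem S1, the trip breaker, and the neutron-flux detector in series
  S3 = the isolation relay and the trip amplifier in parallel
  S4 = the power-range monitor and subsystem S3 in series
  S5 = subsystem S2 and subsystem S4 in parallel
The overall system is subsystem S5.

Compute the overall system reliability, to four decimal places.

0.9841

Parallel (coincidence logic module and signal conditioner): 1 − (1 − 0.960500)(1 − 0.745500) = 0.989947
Series ([0.989947], trip breaker, and neutron-flux detector): 0.989947 × 0.903500 × 0.923500 = 0.825994
Parallel (isolation relay and trip amplifier): 1 − (1 − 0.847300)(1 − 0.892200) = 0.983539
Series (power-range monitor and [0.983539]): 0.924100 × 0.983539 = 0.908888
Parallel ([0.825994] and [0.908888]): 1 − (1 − 0.825994)(1 − 0.908888) = 0.9841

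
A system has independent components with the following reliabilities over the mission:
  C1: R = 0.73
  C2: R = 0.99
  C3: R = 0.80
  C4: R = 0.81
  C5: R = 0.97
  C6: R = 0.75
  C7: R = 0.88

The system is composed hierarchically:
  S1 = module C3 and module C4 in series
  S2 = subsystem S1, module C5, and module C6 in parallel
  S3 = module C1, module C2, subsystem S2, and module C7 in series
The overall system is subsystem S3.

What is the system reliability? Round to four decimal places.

0.6343

Series (C3 and C4): 0.800000 × 0.810000 = 0.648000
Parallel ([0.648000], C5, and C6): 1 − (1 − 0.648000)(1 − 0.970000)(1 − 0.750000) = 0.997360
Series (C1, C2, [0.997360], and C7): 0.730000 × 0.990000 × 0.997360 × 0.880000 = 0.6343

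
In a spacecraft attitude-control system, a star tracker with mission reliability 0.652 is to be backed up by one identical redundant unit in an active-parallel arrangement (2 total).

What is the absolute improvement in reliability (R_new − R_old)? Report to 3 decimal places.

R_before = 0.652
R_after = 1 − (1 − 0.652)^2 = 0.879
ΔR = 0.879 − 0.652 = 0.227

0.227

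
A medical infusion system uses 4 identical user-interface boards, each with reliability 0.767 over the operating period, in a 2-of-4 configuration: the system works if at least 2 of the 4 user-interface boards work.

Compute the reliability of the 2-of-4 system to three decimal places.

R = Σ_{i=2}^{4} C(4,i) p^i (1−p)^{4−i} with p = 0.767
C(4,2)·0.767^2·0.233^2 = 0.19163
C(4,3)·0.767^3·0.233^1 = 0.42053
C(4,4)·0.767^4·0.233^0 = 0.34608
Sum = 0.958

0.958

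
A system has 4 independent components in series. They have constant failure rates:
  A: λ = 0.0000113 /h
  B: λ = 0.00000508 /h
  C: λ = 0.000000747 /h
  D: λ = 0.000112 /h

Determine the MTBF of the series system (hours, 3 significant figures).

7740

Series of exponential components: λ_sys = Σ λ_i
λ_sys = 0.0000113 + 0.00000508 + 0.000000747 + 0.000112 = 1.2913e-04 /h
MTBF = 1 / λ_sys = 7740 h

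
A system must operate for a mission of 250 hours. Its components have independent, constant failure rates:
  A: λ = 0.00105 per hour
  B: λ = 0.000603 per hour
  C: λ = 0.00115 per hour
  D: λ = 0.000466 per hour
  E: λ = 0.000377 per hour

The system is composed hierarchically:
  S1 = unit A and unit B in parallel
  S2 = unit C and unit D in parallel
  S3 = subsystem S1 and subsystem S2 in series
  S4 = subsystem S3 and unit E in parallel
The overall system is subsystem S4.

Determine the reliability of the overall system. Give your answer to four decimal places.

R(A) = exp(−0.00105 × 250) = 0.769126
R(B) = exp(−0.000603 × 250) = 0.860063
R(C) = exp(−0.00115 × 250) = 0.750137
R(D) = exp(−0.000466 × 250) = 0.890030
R(E) = exp(−0.000377 × 250) = 0.910055
Parallel (A and B): 1 − (1 − 0.769126)(1 − 0.860063) = 0.967692
Parallel (C and D): 1 − (1 − 0.750137)(1 − 0.890030) = 0.972523
Series ([0.967692] and [0.972523]): 0.967692 × 0.972523 = 0.941103
Parallel ([0.941103] and E): 1 − (1 − 0.941103)(1 − 0.910055) = 0.9947

0.9947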